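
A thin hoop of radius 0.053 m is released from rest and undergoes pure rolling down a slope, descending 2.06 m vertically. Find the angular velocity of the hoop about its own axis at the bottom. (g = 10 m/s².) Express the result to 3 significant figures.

ω ≈ 85.6 rad/s

For this body I = MR², i.e. k = I/(MR²) = 1.
Since it rolls without slipping, ω = v/R and KE = ½Mv² + ½Iω² = ½(1+k)Mv² = Mv².
Energy conservation Mgh = ½(1+k)Mv² gives v = √(2gh/(1+k)) = √(2 × 10 × 2.06 / 2) = 4.539 m/s.
Then ω = v/R = 4.539 / 0.053 ≈ 85.6 rad/s.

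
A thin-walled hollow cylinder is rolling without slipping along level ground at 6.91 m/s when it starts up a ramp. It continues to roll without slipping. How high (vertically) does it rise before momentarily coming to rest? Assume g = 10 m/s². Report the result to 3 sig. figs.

h ≈ 4.77 m

For this body I = MR², i.e. k = I/(MR²) = 1.
The rolling condition ω = v/R makes the rotational term ½I(v/R)² = ½kMv², so KE_total = ½(1+k)Mv² = Mv².
All of this converts to potential energy at the highest point: Mv₀² = Mgh.
Thus h = (1+k)v₀²/(2g) = 2 × 6.91² / (2 × 10) ≈ 4.77 m.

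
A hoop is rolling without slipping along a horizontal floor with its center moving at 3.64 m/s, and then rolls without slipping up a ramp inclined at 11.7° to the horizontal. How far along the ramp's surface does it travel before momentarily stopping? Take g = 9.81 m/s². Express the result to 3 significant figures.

With I = MR², the ratio k = I/(MR²) is 1.
Pure rolling means v = ωR; then KE = ½Mv² + ½I(v/R)² = ½(1+k)Mv² = Mv².
Setting this equal to Mgh gives the vertical rise h = (1+k)v₀²/(2g) = 2×3.64²/(2×9.81) = 1.351 m.
Along the incline, d = h/sinθ = 1.351/sin11.7° ≈ 6.66 m.

d ≈ 6.66 m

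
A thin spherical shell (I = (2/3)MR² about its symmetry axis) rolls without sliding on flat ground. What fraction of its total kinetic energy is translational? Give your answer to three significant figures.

Here I = (2/3)MR², so the shape factor k = I/(MR²) = 2/3.
Since ω = v/R, the translational part is ½Mv² and the rotational part is ½I(v/R)² = ½kMv²; the total is ½(1+k)Mv².
The translational fraction is therefore 1/(1+k) = 1/1.667 ≈ 0.600.

fraction ≈ 0.600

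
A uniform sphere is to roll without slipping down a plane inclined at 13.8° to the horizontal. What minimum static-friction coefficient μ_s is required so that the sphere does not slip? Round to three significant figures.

μ_min ≈ 0.0702

With I = (2/5)MR², the ratio k = I/(MR²) is 0.4.
Newton's second law down the slope: Mg sinθ − f = Ma. The torque equation fR = Iα (with α = a/R) gives f = kMa.
These give a = g sinθ/(1+k) and the required friction f = kMg sinθ/(1+k).
With N = Mg cosθ, the no-slip condition f ≤ μN gives μ_min = f/N = k tanθ/(1+k).
μ_min = 0.4 × tan13.8° / 1.4 ≈ 0.0702.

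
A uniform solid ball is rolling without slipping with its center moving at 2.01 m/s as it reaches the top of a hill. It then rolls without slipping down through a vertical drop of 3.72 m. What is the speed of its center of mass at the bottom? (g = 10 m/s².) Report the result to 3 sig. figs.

With I = (2/5)MR², the ratio k = I/(MR²) is 0.4.
Rolling without slipping gives ω = v/R, so the total kinetic energy is ½Mv² + ½Iω² = ½(1+k)Mv² = (7/10)Mv².
Energy conservation: (7/10)Mv₀² + Mgh = (7/10)Mv², so v² = v₀² + 2gh/(1+k).
v = √(2.01² + 2×10×3.72/1.4) = √57.18 ≈ 7.56 m/s.

v ≈ 7.56 m/s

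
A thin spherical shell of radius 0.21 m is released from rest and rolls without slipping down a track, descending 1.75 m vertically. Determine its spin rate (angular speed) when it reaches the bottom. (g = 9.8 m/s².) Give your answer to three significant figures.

ω ≈ 21.6 rad/s

With I = (2/3)MR², the ratio k = I/(MR²) is 2/3.
Pure rolling means v = ωR; then KE = ½Mv² + ½I(v/R)² = ½(1+k)Mv² = (5/6)Mv².
Energy conservation Mgh = ½(1+k)Mv² gives v = √(2gh/(1+k)) = √(2 × 9.8 × 1.75 / 1.667) = 4.537 m/s.
Then ω = v/R = 4.537 / 0.21 ≈ 21.6 rad/s.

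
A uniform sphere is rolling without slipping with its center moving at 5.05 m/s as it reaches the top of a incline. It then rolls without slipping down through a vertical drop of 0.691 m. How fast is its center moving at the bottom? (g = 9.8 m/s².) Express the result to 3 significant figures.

v ≈ 5.93 m/s

Here I = (2/5)MR², so the shape factor k = I/(MR²) = 0.4.
Rolling without slipping gives ω = v/R, so the total kinetic energy is ½Mv² + ½Iω² = ½(1+k)Mv² = (7/10)Mv².
Energy conservation: (7/10)Mv₀² + Mgh = (7/10)Mv², so v² = v₀² + 2gh/(1+k).
v = √(5.05² + 2×9.8×0.691/1.4) = √35.18 ≈ 5.93 m/s.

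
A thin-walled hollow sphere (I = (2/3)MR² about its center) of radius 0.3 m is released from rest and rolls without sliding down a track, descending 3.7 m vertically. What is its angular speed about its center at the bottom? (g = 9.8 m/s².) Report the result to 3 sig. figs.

ω ≈ 22.0 rad/s

For this body I = (2/3)MR², i.e. k = I/(MR²) = 2/3.
Rolling without slipping gives ω = v/R, so the total kinetic energy is ½Mv² + ½Iω² = ½(1+k)Mv² = (5/6)Mv².
Energy conservation Mgh = ½(1+k)Mv² gives v = √(2gh/(1+k)) = √(2 × 9.8 × 3.7 / 1.667) = 6.596 m/s.
The angular speed follows from ω = v/R = 6.596/0.3 ≈ 22.0 rad/s.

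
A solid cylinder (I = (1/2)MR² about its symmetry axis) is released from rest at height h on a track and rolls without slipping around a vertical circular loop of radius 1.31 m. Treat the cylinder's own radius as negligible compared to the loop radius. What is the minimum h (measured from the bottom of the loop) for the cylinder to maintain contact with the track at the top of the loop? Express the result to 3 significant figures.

Here I = (1/2)MR², so the shape factor k = I/(MR²) = 0.5.
At the top of the loop, the minimum-contact condition is Mg = Mv_top²/r, so v_top² = gr.
With ω = v/R, the kinetic energy at speed v is ½(1+k)Mv² = (3/4)Mv².
Energy conservation from release (height h) to the top (height 2r): Mgh = Mg(2r) + (3/4)M·gr.
Thus h_min = 2r + (1+k)r/2 = r(2 + 1.5/2) = 1.31 × 2.75 ≈ 3.60 m.

h_min ≈ 3.60 m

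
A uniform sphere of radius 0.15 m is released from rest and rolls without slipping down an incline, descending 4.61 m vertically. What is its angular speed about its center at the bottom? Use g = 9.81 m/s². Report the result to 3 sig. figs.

For this body I = (2/5)MR², i.e. k = I/(MR²) = 0.4.
Pure rolling means v = ωR; then KE = ½Mv² + ½I(v/R)² = ½(1+k)Mv² = (7/10)Mv².
Energy conservation Mgh = ½(1+k)Mv² gives v = √(2gh/(1+k)) = √(2 × 9.81 × 4.61 / 1.4) = 8.038 m/s.
Then ω = v/R = 8.038 / 0.15 ≈ 53.6 rad/s.

ω ≈ 53.6 rad/s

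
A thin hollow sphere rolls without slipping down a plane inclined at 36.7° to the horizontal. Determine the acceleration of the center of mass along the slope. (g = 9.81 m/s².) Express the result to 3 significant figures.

Here I = (2/3)MR², so the shape factor k = I/(MR²) = 2/3.
Newton's second law down the slope: Mg sinθ − f = Ma. The torque equation fR = Iα (with α = a/R) gives f = kMa.
Eliminating f: Mg sinθ = (1+k)Ma, so a = g sinθ/(1+k) = 9.81 × sin36.7° / 1.667 ≈ 3.52 m/s².

a ≈ 3.52 m/s²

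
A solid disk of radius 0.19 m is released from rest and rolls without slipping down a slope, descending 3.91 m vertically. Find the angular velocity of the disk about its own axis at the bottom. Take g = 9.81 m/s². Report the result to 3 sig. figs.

ω ≈ 37.6 rad/s

For this body I = (1/2)MR², i.e. k = I/(MR²) = 0.5.
Pure rolling means v = ωR; then KE = ½Mv² + ½I(v/R)² = ½(1+k)Mv² = (3/4)Mv².
Energy conservation Mgh = ½(1+k)Mv² gives v = √(2gh/(1+k)) = √(2 × 9.81 × 3.91 / 1.5) = 7.151 m/s.
The angular speed follows from ω = v/R = 7.151/0.19 ≈ 37.6 rad/s.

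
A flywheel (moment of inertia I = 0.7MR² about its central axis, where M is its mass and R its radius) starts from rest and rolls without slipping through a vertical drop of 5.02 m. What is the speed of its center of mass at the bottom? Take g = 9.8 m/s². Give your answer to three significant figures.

v ≈ 7.61 m/s

Here I = 0.7MR², so the shape factor k = I/(MR²) = 0.7.
Since it rolls without slipping, ω = v/R and KE = ½Mv² + ½Iω² = ½(1+k)Mv² = (17/20)Mv².
Energy conservation: Mgh = (17/20)Mv², so v = √(2gh/(1+k)) = √(2 × 9.8 × 5.02 / 1.7) ≈ 7.61 m/s.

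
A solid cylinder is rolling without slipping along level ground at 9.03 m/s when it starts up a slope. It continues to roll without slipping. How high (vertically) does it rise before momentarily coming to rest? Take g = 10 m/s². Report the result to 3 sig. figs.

h ≈ 6.12 m

With I = (1/2)MR², the ratio k = I/(MR²) is 0.5.
Since it rolls without slipping, ω = v/R and KE = ½Mv² + ½Iω² = ½(1+k)Mv² = (3/4)Mv².
At the top the kinetic energy is zero, so (3/4)Mv₀² = Mgh.
Thus h = (1+k)v₀²/(2g) = 1.5 × 9.03² / (2 × 10) ≈ 6.12 m.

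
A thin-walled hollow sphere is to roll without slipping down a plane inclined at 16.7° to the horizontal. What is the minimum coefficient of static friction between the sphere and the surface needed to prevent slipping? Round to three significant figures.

The moment of inertia is (2/3)MR², giving k ≡ I/(MR²) = 2/3.
Newton's second law down the slope: Mg sinθ − f = Ma. The torque equation fR = Iα (with α = a/R) gives f = kMa.
These give a = g sinθ/(1+k) and the required friction f = kMg sinθ/(1+k).
The normal force is N = Mg cosθ, so μ_min = f/N = k tanθ/(1+k).
μ_min = (2/3) × tan16.7° / 1.667 ≈ 0.120.

μ_min ≈ 0.120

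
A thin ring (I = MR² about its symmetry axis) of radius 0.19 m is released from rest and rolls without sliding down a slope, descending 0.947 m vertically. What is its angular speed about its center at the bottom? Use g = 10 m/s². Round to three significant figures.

ω ≈ 16.2 rad/s

Here I = MR², so the shape factor k = I/(MR²) = 1.
Pure rolling means v = ωR; then KE = ½Mv² + ½I(v/R)² = ½(1+k)Mv² = Mv².
Energy conservation Mgh = ½(1+k)Mv² gives v = √(2gh/(1+k)) = √(2 × 10 × 0.947 / 2) = 3.077 m/s.
Then ω = v/R = 3.077 / 0.19 ≈ 16.2 rad/s.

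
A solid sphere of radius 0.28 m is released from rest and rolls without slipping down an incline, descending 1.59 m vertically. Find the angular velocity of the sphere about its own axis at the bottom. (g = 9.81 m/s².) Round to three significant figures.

With I = (2/5)MR², the ratio k = I/(MR²) is 0.4.
Since it rolls without slipping, ω = v/R and KE = ½Mv² + ½Iω² = ½(1+k)Mv² = (7/10)Mv².
Energy conservation Mgh = ½(1+k)Mv² gives v = √(2gh/(1+k)) = √(2 × 9.81 × 1.59 / 1.4) = 4.72 m/s.
The angular speed follows from ω = v/R = 4.72/0.28 ≈ 16.9 rad/s.

ω ≈ 16.9 rad/s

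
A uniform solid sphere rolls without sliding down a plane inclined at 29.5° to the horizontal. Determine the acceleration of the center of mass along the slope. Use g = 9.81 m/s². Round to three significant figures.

a ≈ 3.45 m/s²

For this body I = (2/5)MR², i.e. k = I/(MR²) = 0.4.
Newton's second law down the slope: Mg sinθ − f = Ma. The torque equation fR = Iα (with α = a/R) gives f = kMa.
Eliminating f: Mg sinθ = (1+k)Ma, so a = g sinθ/(1+k) = 9.81 × sin29.5° / 1.4 ≈ 3.45 m/s².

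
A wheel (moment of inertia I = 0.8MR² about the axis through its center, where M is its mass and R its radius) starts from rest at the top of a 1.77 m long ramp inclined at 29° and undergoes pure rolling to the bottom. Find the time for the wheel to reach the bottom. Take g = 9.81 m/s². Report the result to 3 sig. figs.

t ≈ 1.16 s

With I = 0.8MR², the ratio k = I/(MR²) is 0.8.
Along the incline Mg sinθ − f = Ma, and torque about the center fR = Iα = kMR²(a/R) gives f = kMa.
Hence a = g sinθ/(1+k) = 9.81×sin29°/1.8 = 2.642 m/s².
With constant a from rest, t = √(2L/a) = √(2·1.77/2.642) ≈ 1.16 s.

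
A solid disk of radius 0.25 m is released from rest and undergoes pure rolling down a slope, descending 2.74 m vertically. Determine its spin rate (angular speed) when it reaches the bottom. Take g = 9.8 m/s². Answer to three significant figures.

For this body I = (1/2)MR², i.e. k = I/(MR²) = 0.5.
Rolling without slipping gives ω = v/R, so the total kinetic energy is ½Mv² + ½Iω² = ½(1+k)Mv² = (3/4)Mv².
Energy conservation Mgh = ½(1+k)Mv² gives v = √(2gh/(1+k)) = √(2 × 9.8 × 2.74 / 1.5) = 5.984 m/s.
The angular speed follows from ω = v/R = 5.984/0.25 ≈ 23.9 rad/s.

ω ≈ 23.9 rad/s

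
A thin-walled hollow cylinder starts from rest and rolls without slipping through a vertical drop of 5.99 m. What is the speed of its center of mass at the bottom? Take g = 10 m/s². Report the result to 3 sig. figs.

v ≈ 7.74 m/s

The moment of inertia is MR², giving k ≡ I/(MR²) = 1.
The rolling condition ω = v/R makes the rotational term ½I(v/R)² = ½kMv², so KE_total = ½(1+k)Mv² = Mv².
Setting Mgh = Mv² gives v = √(2gh/(1+k)) = √(2·10·5.99/2) ≈ 7.74 m/s.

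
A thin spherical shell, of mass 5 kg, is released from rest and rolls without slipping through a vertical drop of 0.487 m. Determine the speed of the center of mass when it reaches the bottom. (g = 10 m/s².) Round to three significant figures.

Here I = (2/3)MR², so the shape factor k = I/(MR²) = 2/3.
The rolling condition ω = v/R makes the rotational term ½I(v/R)² = ½kMv², so KE_total = ½(1+k)Mv² = (5/6)Mv².
Setting Mgh = (5/6)Mv² gives v = √(2gh/(1+k)) = √(2·10·0.487/1.667) ≈ 2.42 m/s.

v ≈ 2.42 m/s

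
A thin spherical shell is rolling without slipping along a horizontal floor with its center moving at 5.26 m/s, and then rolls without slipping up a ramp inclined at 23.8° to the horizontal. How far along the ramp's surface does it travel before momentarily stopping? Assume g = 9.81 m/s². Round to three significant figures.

d ≈ 5.82 m

Here I = (2/3)MR², so the shape factor k = I/(MR²) = 2/3.
Pure rolling means v = ωR; then KE = ½Mv² + ½I(v/R)² = ½(1+k)Mv² = (5/6)Mv².
Setting this equal to Mgh gives the vertical rise h = (1+k)v₀²/(2g) = 1.667×5.26²/(2×9.81) = 2.35 m.
Along the incline, d = h/sinθ = 2.35/sin23.8° ≈ 5.82 m.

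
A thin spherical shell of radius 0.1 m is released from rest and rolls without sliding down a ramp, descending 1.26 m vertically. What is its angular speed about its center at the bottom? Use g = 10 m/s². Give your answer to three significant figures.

ω ≈ 38.9 rad/s

For this body I = (2/3)MR², i.e. k = I/(MR²) = 2/3.
The rolling condition ω = v/R makes the rotational term ½I(v/R)² = ½kMv², so KE_total = ½(1+k)Mv² = (5/6)Mv².
Energy conservation Mgh = ½(1+k)Mv² gives v = √(2gh/(1+k)) = √(2 × 10 × 1.26 / 1.667) = 3.888 m/s.
Then ω = v/R = 3.888 / 0.1 ≈ 38.9 rad/s.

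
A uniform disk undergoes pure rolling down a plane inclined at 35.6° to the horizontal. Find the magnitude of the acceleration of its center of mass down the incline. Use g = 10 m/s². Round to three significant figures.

a ≈ 3.88 m/s²

Here I = (1/2)MR², so the shape factor k = I/(MR²) = 0.5.
Newton's second law down the slope: Mg sinθ − f = Ma. The torque equation fR = Iα (with α = a/R) gives f = kMa.
Eliminating f: Mg sinθ = (1+k)Ma, so a = g sinθ/(1+k) = 10 × sin35.6° / 1.5 ≈ 3.88 m/s².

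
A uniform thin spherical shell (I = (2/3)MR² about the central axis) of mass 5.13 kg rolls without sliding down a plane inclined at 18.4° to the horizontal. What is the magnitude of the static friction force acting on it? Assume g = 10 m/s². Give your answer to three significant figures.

Here I = (2/3)MR², so the shape factor k = I/(MR²) = 2/3.
Newton's second law down the slope: Mg sinθ − f = Ma. The torque equation fR = Iα (with α = a/R) gives f = kMa.
Combining, a = g sinθ/(1+k) and f = kMa = kMg sinθ/(1+k).
f = (2/3) × 5.13 × 10 × sin18.4° / 1.667 ≈ 6.48 N.

f ≈ 6.48 N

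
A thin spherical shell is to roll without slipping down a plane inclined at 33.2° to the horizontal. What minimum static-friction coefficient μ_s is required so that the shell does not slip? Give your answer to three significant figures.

μ_min ≈ 0.262

Here I = (2/3)MR², so the shape factor k = I/(MR²) = 2/3.
Translational: Mg sinθ − f = Ma. Rotational about the CM: fR = Iα = kMRa, so f = kMa.
These give a = g sinθ/(1+k) and the required friction f = kMg sinθ/(1+k).
With N = Mg cosθ, the no-slip condition f ≤ μN gives μ_min = f/N = k tanθ/(1+k).
μ_min = (2/3) × tan33.2° / 1.667 ≈ 0.262.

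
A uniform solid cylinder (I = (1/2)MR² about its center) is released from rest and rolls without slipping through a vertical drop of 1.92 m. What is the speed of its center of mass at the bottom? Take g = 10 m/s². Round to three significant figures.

v ≈ 5.06 m/s

With I = (1/2)MR², the ratio k = I/(MR²) is 0.5.
Rolling without slipping gives ω = v/R, so the total kinetic energy is ½Mv² + ½Iω² = ½(1+k)Mv² = (3/4)Mv².
Energy conservation: Mgh = (3/4)Mv², so v = √(2gh/(1+k)) = √(2 × 10 × 1.92 / 1.5) ≈ 5.06 m/s.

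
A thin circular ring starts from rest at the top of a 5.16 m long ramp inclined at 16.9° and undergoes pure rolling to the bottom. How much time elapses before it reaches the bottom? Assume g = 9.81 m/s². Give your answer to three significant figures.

t ≈ 2.69 s

For this body I = MR², i.e. k = I/(MR²) = 1.
Newton's second law down the slope: Mg sinθ − f = Ma. The torque equation fR = Iα (with α = a/R) gives f = kMa.
Hence a = g sinθ/(1+k) = 9.81×sin16.9°/2 = 1.426 m/s².
With constant a from rest, t = √(2L/a) = √(2·5.16/1.426) ≈ 2.69 s.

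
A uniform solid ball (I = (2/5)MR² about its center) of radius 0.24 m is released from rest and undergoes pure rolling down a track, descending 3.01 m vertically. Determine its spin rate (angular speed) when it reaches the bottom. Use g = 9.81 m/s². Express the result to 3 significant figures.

Here I = (2/5)MR², so the shape factor k = I/(MR²) = 0.4.
Since it rolls without slipping, ω = v/R and KE = ½Mv² + ½Iω² = ½(1+k)Mv² = (7/10)Mv².
Energy conservation Mgh = ½(1+k)Mv² gives v = √(2gh/(1+k)) = √(2 × 9.81 × 3.01 / 1.4) = 6.495 m/s.
Then ω = v/R = 6.495 / 0.24 ≈ 27.1 rad/s.

ω ≈ 27.1 rad/s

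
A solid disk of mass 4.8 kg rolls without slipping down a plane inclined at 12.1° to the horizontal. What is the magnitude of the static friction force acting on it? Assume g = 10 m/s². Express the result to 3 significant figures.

f ≈ 3.35 N

For this body I = (1/2)MR², i.e. k = I/(MR²) = 0.5.
Translational: Mg sinθ − f = Ma. Rotational about the CM: fR = Iα = kMRa, so f = kMa.
Combining, a = g sinθ/(1+k) and f = kMa = kMg sinθ/(1+k).
f = 0.5 × 4.8 × 10 × sin12.1° / 1.5 ≈ 3.35 N.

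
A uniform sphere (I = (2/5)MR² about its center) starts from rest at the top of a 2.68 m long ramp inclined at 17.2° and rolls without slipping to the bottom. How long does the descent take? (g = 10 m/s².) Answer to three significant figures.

Here I = (2/5)MR², so the shape factor k = I/(MR²) = 0.4.
Newton's second law down the slope: Mg sinθ − f = Ma. The torque equation fR = Iα (with α = a/R) gives f = kMa.
Hence a = g sinθ/(1+k) = 10×sin17.2°/1.4 = 2.112 m/s².
Starting from rest, L = ½at², so t = √(2L/a) = √(2×2.68/2.112) ≈ 1.59 s.

t ≈ 1.59 s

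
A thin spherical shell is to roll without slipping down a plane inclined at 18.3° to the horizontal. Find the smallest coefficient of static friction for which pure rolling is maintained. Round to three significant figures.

μ_min ≈ 0.132

With I = (2/3)MR², the ratio k = I/(MR²) is 2/3.
Translational: Mg sinθ − f = Ma. Rotational about the CM: fR = Iα = kMRa, so f = kMa.
These give a = g sinθ/(1+k) and the required friction f = kMg sinθ/(1+k).
With N = Mg cosθ, the no-slip condition f ≤ μN gives μ_min = f/N = k tanθ/(1+k).
μ_min = (2/3) × tan18.3° / 1.667 ≈ 0.132.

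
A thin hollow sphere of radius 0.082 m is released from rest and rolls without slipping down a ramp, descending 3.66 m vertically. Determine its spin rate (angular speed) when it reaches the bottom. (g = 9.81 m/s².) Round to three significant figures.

ω ≈ 80.0 rad/s

For this body I = (2/3)MR², i.e. k = I/(MR²) = 2/3.
Since it rolls without slipping, ω = v/R and KE = ½Mv² + ½Iω² = ½(1+k)Mv² = (5/6)Mv².
Energy conservation Mgh = ½(1+k)Mv² gives v = √(2gh/(1+k)) = √(2 × 9.81 × 3.66 / 1.667) = 6.564 m/s.
Then ω = v/R = 6.564 / 0.082 ≈ 80.0 rad/s.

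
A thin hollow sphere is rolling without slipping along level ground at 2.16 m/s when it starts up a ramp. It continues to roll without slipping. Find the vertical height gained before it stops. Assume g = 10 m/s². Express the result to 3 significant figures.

For this body I = (2/3)MR², i.e. k = I/(MR²) = 2/3.
Since it rolls without slipping, ω = v/R and KE = ½Mv² + ½Iω² = ½(1+k)Mv² = (5/6)Mv².
All of this converts to potential energy at the highest point: (5/6)Mv₀² = Mgh.
Thus h = (1+k)v₀²/(2g) = 1.667 × 2.16² / (2 × 10) ≈ 0.389 m.

h ≈ 0.389 m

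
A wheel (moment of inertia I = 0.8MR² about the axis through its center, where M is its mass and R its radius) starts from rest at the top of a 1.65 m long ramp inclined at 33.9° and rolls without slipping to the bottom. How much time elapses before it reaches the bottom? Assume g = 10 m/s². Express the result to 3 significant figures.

With I = 0.8MR², the ratio k = I/(MR²) is 0.8.
Newton's second law down the slope: Mg sinθ − f = Ma. The torque equation fR = Iα (with α = a/R) gives f = kMa.
Hence a = g sinθ/(1+k) = 10×sin33.9°/1.8 = 3.099 m/s².
With constant a from rest, t = √(2L/a) = √(2·1.65/3.099) ≈ 1.03 s.

t ≈ 1.03 s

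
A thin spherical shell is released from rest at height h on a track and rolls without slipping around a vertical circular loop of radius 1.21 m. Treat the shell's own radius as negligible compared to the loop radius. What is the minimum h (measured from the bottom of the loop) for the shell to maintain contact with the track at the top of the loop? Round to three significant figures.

With I = (2/3)MR², the ratio k = I/(MR²) is 2/3.
At the top of the loop, the minimum-contact condition is Mg = Mv_top²/r, so v_top² = gr.
With ω = v/R, the kinetic energy at speed v is ½(1+k)Mv² = (5/6)Mv².
Energy conservation from release (height h) to the top (height 2r): Mgh = Mg(2r) + (5/6)M·gr.
Thus h_min = 2r + (1+k)r/2 = r(2 + 1.667/2) = 1.21 × 2.833 ≈ 3.43 m.

h_min ≈ 3.43 m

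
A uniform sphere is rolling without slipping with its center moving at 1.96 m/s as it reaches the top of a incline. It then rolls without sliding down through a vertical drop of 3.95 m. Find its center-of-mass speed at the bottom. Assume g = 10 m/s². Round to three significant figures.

v ≈ 7.76 m/s

The moment of inertia is (2/5)MR², giving k ≡ I/(MR²) = 0.4.
Rolling without slipping gives ω = v/R, so the total kinetic energy is ½Mv² + ½Iω² = ½(1+k)Mv² = (7/10)Mv².
Conserving energy between top and bottom: (7/10)Mv² = (7/10)Mv₀² + Mgh, hence v² = v₀² + 2gh/(1+k).
v = √(1.96² + 2×10×3.95/1.4) = √60.27 ≈ 7.76 m/s.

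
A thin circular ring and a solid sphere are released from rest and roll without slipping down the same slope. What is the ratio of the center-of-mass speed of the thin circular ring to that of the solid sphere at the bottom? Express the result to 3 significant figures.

Each satisfies Mgh = ½(1+k)Mv² with k = I/(MR²), so v ∝ 1/√(1+k).
For the thin circular ring k = 1; for the solid sphere k = 0.4.
v₁/v₂ = √((1+k₂)/(1+k₁)) = √(1.4/2) ≈ 0.837.

v_ratio ≈ 0.837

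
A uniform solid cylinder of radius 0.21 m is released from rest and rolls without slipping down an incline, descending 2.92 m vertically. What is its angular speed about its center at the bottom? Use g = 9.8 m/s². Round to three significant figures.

With I = (1/2)MR², the ratio k = I/(MR²) is 0.5.
The rolling condition ω = v/R makes the rotational term ½I(v/R)² = ½kMv², so KE_total = ½(1+k)Mv² = (3/4)Mv².
Energy conservation Mgh = ½(1+k)Mv² gives v = √(2gh/(1+k)) = √(2 × 9.8 × 2.92 / 1.5) = 6.177 m/s.
Then ω = v/R = 6.177 / 0.21 ≈ 29.4 rad/s.

ω ≈ 29.4 rad/s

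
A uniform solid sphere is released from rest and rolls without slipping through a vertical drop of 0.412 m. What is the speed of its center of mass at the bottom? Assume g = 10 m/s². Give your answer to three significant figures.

v ≈ 2.43 m/s

Here I = (2/5)MR², so the shape factor k = I/(MR²) = 0.4.
Rolling without slipping gives ω = v/R, so the total kinetic energy is ½Mv² + ½Iω² = ½(1+k)Mv² = (7/10)Mv².
Setting Mgh = (7/10)Mv² gives v = √(2gh/(1+k)) = √(2·10·0.412/1.4) ≈ 2.43 m/s.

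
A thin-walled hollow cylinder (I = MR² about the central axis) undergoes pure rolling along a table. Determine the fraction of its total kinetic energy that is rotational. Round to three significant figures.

fraction ≈ 0.500

Here I = MR², so the shape factor k = I/(MR²) = 1.
Since ω = v/R, the translational part is ½Mv² and the rotational part is ½I(v/R)² = ½kMv²; the total is ½(1+k)Mv².
The rotational fraction is therefore k/(1+k) = 1/2 ≈ 0.500.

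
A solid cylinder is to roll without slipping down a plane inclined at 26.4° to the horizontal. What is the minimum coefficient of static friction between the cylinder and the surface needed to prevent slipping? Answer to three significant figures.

For this body I = (1/2)MR², i.e. k = I/(MR²) = 0.5.
Along the incline Mg sinθ − f = Ma, and torque about the center fR = Iα = kMR²(a/R) gives f = kMa.
These give a = g sinθ/(1+k) and the required friction f = kMg sinθ/(1+k).
The normal force is N = Mg cosθ, so μ_min = f/N = k tanθ/(1+k).
μ_min = 0.5 × tan26.4° / 1.5 ≈ 0.165.

μ_min ≈ 0.165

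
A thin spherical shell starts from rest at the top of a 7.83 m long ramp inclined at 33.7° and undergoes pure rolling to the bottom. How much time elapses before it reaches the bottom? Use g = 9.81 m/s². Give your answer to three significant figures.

Here I = (2/3)MR², so the shape factor k = I/(MR²) = 2/3.
Newton's second law down the slope: Mg sinθ − f = Ma. The torque equation fR = Iα (with α = a/R) gives f = kMa.
Hence a = g sinθ/(1+k) = 9.81×sin33.7°/1.667 = 3.266 m/s².
With constant a from rest, t = √(2L/a) = √(2·7.83/3.266) ≈ 2.19 s.

t ≈ 2.19 s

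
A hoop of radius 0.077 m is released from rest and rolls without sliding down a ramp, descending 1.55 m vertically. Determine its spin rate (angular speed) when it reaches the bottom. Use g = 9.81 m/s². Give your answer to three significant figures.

Here I = MR², so the shape factor k = I/(MR²) = 1.
The rolling condition ω = v/R makes the rotational term ½I(v/R)² = ½kMv², so KE_total = ½(1+k)Mv² = Mv².
Energy conservation Mgh = ½(1+k)Mv² gives v = √(2gh/(1+k)) = √(2 × 9.81 × 1.55 / 2) = 3.899 m/s.
Then ω = v/R = 3.899 / 0.077 ≈ 50.6 rad/s.

ω ≈ 50.6 rad/s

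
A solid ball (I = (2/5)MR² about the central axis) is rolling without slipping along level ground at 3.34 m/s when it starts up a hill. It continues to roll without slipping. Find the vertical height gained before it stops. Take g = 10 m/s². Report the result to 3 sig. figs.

h ≈ 0.781 m

Here I = (2/5)MR², so the shape factor k = I/(MR²) = 0.4.
Rolling without slipping gives ω = v/R, so the total kinetic energy is ½Mv² + ½Iω² = ½(1+k)Mv² = (7/10)Mv².
At the top the kinetic energy is zero, so (7/10)Mv₀² = Mgh.
Thus h = (1+k)v₀²/(2g) = 1.4 × 3.34² / (2 × 10) ≈ 0.781 m.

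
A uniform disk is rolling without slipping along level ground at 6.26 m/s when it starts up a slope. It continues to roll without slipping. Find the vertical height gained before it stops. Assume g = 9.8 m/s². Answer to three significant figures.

With I = (1/2)MR², the ratio k = I/(MR²) is 0.5.
The rolling condition ω = v/R makes the rotational term ½I(v/R)² = ½kMv², so KE_total = ½(1+k)Mv² = (3/4)Mv².
All of this converts to potential energy at the highest point: (3/4)Mv₀² = Mgh.
Thus h = (1+k)v₀²/(2g) = 1.5 × 6.26² / (2 × 9.8) ≈ 3.00 m.

h ≈ 3.00 m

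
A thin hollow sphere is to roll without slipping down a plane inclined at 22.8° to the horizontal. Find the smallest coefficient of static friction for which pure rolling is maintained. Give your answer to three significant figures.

μ_min ≈ 0.168

Here I = (2/3)MR², so the shape factor k = I/(MR²) = 2/3.
Translational: Mg sinθ − f = Ma. Rotational about the CM: fR = Iα = kMRa, so f = kMa.
These give a = g sinθ/(1+k) and the required friction f = kMg sinθ/(1+k).
The normal force is N = Mg cosθ, so μ_min = f/N = k tanθ/(1+k).
μ_min = (2/3) × tan22.8° / 1.667 ≈ 0.168.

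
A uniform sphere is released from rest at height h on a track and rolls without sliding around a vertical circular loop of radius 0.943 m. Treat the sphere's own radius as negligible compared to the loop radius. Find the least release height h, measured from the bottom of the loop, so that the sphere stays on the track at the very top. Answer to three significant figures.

h_min ≈ 2.55 m

Here I = (2/5)MR², so the shape factor k = I/(MR²) = 0.4.
At the top of the loop, the minimum-contact condition is Mg = Mv_top²/r, so v_top² = gr.
With ω = v/R, the kinetic energy at speed v is ½(1+k)Mv² = (7/10)Mv².
Energy conservation from release (height h) to the top (height 2r): Mgh = Mg(2r) + (7/10)M·gr.
Thus h_min = 2r + (1+k)r/2 = r(2 + 1.4/2) = 0.943 × 2.7 ≈ 2.55 m.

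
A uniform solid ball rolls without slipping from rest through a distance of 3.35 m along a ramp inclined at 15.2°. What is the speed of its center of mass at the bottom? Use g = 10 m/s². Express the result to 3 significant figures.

v ≈ 3.54 m/s

With I = (2/5)MR², the ratio k = I/(MR²) is 0.4.
Pure rolling means v = ωR; then KE = ½Mv² + ½I(v/R)² = ½(1+k)Mv² = (7/10)Mv².
The vertical drop is h = L sinθ = 3.35 × sin15.2° = 0.8783 m.
Setting Mgh = (7/10)Mv² gives v = √(2gh/(1+k)) = √(2·10·0.8783/1.4) ≈ 3.54 m/s.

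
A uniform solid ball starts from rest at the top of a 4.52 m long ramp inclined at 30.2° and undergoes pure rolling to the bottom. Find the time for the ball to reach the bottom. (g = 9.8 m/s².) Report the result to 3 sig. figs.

t ≈ 1.60 s

For this body I = (2/5)MR², i.e. k = I/(MR²) = 0.4.
Along the incline Mg sinθ − f = Ma, and torque about the center fR = Iα = kMR²(a/R) gives f = kMa.
Hence a = g sinθ/(1+k) = 9.8×sin30.2°/1.4 = 3.521 m/s².
Starting from rest, L = ½at², so t = √(2L/a) = √(2×4.52/3.521) ≈ 1.60 s.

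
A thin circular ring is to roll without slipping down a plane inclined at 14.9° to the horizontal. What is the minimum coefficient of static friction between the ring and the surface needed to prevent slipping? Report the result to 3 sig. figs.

The moment of inertia is MR², giving k ≡ I/(MR²) = 1.
Translational: Mg sinθ − f = Ma. Rotational about the CM: fR = Iα = kMRa, so f = kMa.
These give a = g sinθ/(1+k) and the required friction f = kMg sinθ/(1+k).
The normal force is N = Mg cosθ, so μ_min = f/N = k tanθ/(1+k).
μ_min = 1 × tan14.9° / 2 ≈ 0.133.

μ_min ≈ 0.133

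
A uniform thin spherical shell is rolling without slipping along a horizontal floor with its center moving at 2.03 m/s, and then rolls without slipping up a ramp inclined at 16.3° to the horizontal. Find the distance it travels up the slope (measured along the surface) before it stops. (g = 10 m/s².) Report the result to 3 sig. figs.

d ≈ 1.22 m

The moment of inertia is (2/3)MR², giving k ≡ I/(MR²) = 2/3.
Since it rolls without slipping, ω = v/R and KE = ½Mv² + ½Iω² = ½(1+k)Mv² = (5/6)Mv².
Setting this equal to Mgh gives the vertical rise h = (1+k)v₀²/(2g) = 1.667×2.03²/(2×10) = 0.3434 m.
Along the incline, d = h/sinθ = 0.3434/sin16.3° ≈ 1.22 m.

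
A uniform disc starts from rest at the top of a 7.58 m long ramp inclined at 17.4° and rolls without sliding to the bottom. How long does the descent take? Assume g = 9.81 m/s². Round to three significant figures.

The moment of inertia is (1/2)MR², giving k ≡ I/(MR²) = 0.5.
Along the incline Mg sinθ − f = Ma, and torque about the center fR = Iα = kMR²(a/R) gives f = kMa.
Hence a = g sinθ/(1+k) = 9.81×sin17.4°/1.5 = 1.956 m/s².
Starting from rest, L = ½at², so t = √(2L/a) = √(2×7.58/1.956) ≈ 2.78 s.

t ≈ 2.78 s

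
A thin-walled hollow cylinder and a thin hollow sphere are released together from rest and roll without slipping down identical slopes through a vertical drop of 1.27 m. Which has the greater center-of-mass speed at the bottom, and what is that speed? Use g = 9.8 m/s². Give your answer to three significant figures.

the thin hollow sphere, at v ≈ 3.86 m/s

For rolling without slipping, Mgh = ½(1+k)Mv² where k = I/(MR²), so v = √(2gh/(1+k)).
Thin-walled hollow cylinder: k = 1, giving v = √(2×9.8×1.27/2) = 3.528 m/s.
Thin hollow sphere: k = 2/3, giving v = √(2×9.8×1.27/1.667) = 3.865 m/s.
The smaller k wins: the thin hollow sphere, at ≈ 3.86 m/s.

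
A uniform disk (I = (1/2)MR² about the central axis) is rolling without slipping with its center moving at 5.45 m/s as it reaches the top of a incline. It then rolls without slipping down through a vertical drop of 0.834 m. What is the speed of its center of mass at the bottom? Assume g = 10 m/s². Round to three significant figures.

v ≈ 6.39 m/s

Here I = (1/2)MR², so the shape factor k = I/(MR²) = 0.5.
Pure rolling means v = ωR; then KE = ½Mv² + ½I(v/R)² = ½(1+k)Mv² = (3/4)Mv².
Conserving energy between top and bottom: (3/4)Mv² = (3/4)Mv₀² + Mgh, hence v² = v₀² + 2gh/(1+k).
v = √(5.45² + 2×10×0.834/1.5) = √40.82 ≈ 6.39 m/s.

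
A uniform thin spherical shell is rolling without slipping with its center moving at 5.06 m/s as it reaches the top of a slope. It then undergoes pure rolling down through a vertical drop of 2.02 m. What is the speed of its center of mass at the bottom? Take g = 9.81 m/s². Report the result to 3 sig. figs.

v ≈ 7.03 m/s

With I = (2/3)MR², the ratio k = I/(MR²) is 2/3.
Rolling without slipping gives ω = v/R, so the total kinetic energy is ½Mv² + ½Iω² = ½(1+k)Mv² = (5/6)Mv².
Conserving energy between top and bottom: (5/6)Mv² = (5/6)Mv₀² + Mgh, hence v² = v₀² + 2gh/(1+k).
v = √(5.06² + 2×9.81×2.02/1.667) = √49.38 ≈ 7.03 m/s.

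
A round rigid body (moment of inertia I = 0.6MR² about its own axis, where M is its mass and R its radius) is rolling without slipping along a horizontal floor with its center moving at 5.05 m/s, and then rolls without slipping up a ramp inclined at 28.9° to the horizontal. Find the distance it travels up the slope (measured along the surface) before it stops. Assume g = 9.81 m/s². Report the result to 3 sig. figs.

d ≈ 4.30 m

The moment of inertia is 0.6MR², giving k ≡ I/(MR²) = 0.6.
The rolling condition ω = v/R makes the rotational term ½I(v/R)² = ½kMv², so KE_total = ½(1+k)Mv² = (4/5)Mv².
Setting this equal to Mgh gives the vertical rise h = (1+k)v₀²/(2g) = 1.6×5.05²/(2×9.81) = 2.08 m.
The distance along the slope is d = h/sinθ = 2.08/sin28.9° ≈ 4.30 m.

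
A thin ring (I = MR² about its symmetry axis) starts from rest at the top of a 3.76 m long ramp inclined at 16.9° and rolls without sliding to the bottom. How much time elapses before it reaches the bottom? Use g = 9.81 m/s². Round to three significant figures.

t ≈ 2.30 s

The moment of inertia is MR², giving k ≡ I/(MR²) = 1.
Along the incline Mg sinθ − f = Ma, and torque about the center fR = Iα = kMR²(a/R) gives f = kMa.
Hence a = g sinθ/(1+k) = 9.81×sin16.9°/2 = 1.426 m/s².
With constant a from rest, t = √(2L/a) = √(2·3.76/1.426) ≈ 2.30 s.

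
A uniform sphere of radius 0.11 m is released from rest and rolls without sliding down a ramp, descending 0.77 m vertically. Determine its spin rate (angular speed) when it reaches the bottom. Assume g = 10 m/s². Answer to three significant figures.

The moment of inertia is (2/5)MR², giving k ≡ I/(MR²) = 0.4.
Pure rolling means v = ωR; then KE = ½Mv² + ½I(v/R)² = ½(1+k)Mv² = (7/10)Mv².
Energy conservation Mgh = ½(1+k)Mv² gives v = √(2gh/(1+k)) = √(2 × 10 × 0.77 / 1.4) = 3.317 m/s.
Then ω = v/R = 3.317 / 0.11 ≈ 30.2 rad/s.

ω ≈ 30.2 rad/s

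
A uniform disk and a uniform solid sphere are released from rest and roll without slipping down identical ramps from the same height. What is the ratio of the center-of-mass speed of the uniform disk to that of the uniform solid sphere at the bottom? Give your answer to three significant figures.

v_ratio ≈ 0.966

Each satisfies Mgh = ½(1+k)Mv² with k = I/(MR²), so v ∝ 1/√(1+k).
For the uniform disk k = 0.5; for the uniform solid sphere k = 0.4.
v₁/v₂ = √((1+k₂)/(1+k₁)) = √(1.4/1.5) ≈ 0.966.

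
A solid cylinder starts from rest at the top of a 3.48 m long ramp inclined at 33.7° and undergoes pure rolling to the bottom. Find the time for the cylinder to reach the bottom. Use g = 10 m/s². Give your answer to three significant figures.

For this body I = (1/2)MR², i.e. k = I/(MR²) = 0.5.
Newton's second law down the slope: Mg sinθ − f = Ma. The torque equation fR = Iα (with α = a/R) gives f = kMa.
Hence a = g sinθ/(1+k) = 10×sin33.7°/1.5 = 3.699 m/s².
With constant a from rest, t = √(2L/a) = √(2·3.48/3.699) ≈ 1.37 s.

t ≈ 1.37 s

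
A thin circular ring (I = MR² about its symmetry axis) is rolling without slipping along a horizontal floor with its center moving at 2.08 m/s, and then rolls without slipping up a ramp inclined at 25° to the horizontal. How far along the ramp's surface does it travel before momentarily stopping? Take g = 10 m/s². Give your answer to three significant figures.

The moment of inertia is MR², giving k ≡ I/(MR²) = 1.
Pure rolling means v = ωR; then KE = ½Mv² + ½I(v/R)² = ½(1+k)Mv² = Mv².
Setting this equal to Mgh gives the vertical rise h = (1+k)v₀²/(2g) = 2×2.08²/(2×10) = 0.4326 m.
Along the incline, d = h/sinθ = 0.4326/sin25° ≈ 1.02 m.

d ≈ 1.02 m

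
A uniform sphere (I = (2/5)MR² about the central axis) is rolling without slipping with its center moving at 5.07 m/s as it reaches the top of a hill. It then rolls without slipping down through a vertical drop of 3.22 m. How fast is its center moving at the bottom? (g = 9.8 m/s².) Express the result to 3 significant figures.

v ≈ 8.41 m/s

For this body I = (2/5)MR², i.e. k = I/(MR²) = 0.4.
Since it rolls without slipping, ω = v/R and KE = ½Mv² + ½Iω² = ½(1+k)Mv² = (7/10)Mv².
Energy conservation: (7/10)Mv₀² + Mgh = (7/10)Mv², so v² = v₀² + 2gh/(1+k).
v = √(5.07² + 2×9.8×3.22/1.4) = √70.78 ≈ 8.41 m/s.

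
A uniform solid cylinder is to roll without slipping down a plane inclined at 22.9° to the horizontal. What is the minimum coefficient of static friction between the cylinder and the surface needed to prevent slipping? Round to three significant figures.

With I = (1/2)MR², the ratio k = I/(MR²) is 0.5.
Along the incline Mg sinθ − f = Ma, and torque about the center fR = Iα = kMR²(a/R) gives f = kMa.
These give a = g sinθ/(1+k) and the required friction f = kMg sinθ/(1+k).
The normal force is N = Mg cosθ, so μ_min = f/N = k tanθ/(1+k).
μ_min = 0.5 × tan22.9° / 1.5 ≈ 0.141.

μ_min ≈ 0.141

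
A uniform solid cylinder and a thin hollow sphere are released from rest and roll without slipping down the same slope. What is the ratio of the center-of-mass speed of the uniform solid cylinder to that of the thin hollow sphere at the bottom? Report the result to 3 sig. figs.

v_ratio ≈ 1.05

Each satisfies Mgh = ½(1+k)Mv² with k = I/(MR²), so v ∝ 1/√(1+k).
For the uniform solid cylinder k = 0.5; for the thin hollow sphere k = 2/3.
v₁/v₂ = √((1+k₂)/(1+k₁)) = √(1.667/1.5) ≈ 1.05.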